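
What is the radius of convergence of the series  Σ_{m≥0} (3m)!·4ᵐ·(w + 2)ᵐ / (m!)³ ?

R = 1/108

By the ratio test, |a_{m+1}/a_m| = (3m+1)·(3m+2)·(3m+3)/(m+1)³ · 4 → 108.
The series converges when 108 · |w + 2| < 1, giving R = 1/108.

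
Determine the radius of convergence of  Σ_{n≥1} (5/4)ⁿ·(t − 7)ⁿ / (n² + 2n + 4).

The ratio of consecutive coefficients is [(n² + 2n + 4)/((n+1)² + 2(n+1) + 4)] · 5/4 → 5/4.
Thus R = 1/(5/4) = 4/5.

R = 4/5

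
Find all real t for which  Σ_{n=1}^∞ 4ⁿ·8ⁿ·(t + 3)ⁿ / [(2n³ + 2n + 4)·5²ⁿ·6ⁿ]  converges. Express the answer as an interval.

Apply the ratio test: |a_{n+1}| / |a_n| = [(2n³ + 2n + 4)/(2(n+1)³ + 2(n+1) + 4)] · 4·8/(25·6), which tends to 16/75 as n → ∞.
Convergence for |t + 3| · 16/75 < 1, i.e. |t + 3| < 75/16. So R = 75/16.
At t = 27/16: the series is dominated by a constant times Σ 1/n³, which converges (p = 3 > 1).
Check t = -123/16: the series is dominated by a constant times Σ 1/n³, which converges (p = 3 > 1).

[-123/16, 27/16]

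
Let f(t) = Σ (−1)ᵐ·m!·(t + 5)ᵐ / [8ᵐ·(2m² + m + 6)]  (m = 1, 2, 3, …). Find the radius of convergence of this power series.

R = 0

Apply the ratio test: |a_{m+1}| / |a_m| = (m+1) · 1/8 · (2m² + m + 6)/(2(m+1)² + (m+1) + 6), which tends to ∞ as m → ∞.
The terms grow without bound for any (t + 5) ≠ 0, so R = 0 (convergence only at t = -5).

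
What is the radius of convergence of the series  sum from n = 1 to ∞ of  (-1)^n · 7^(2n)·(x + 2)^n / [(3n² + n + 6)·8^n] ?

R = 8/49

The ratio of consecutive coefficients is [(3n² + n + 6)/(3(n+1)² + (n+1) + 6)] · 49/8 → 49/8.
Thus R = 1/(49/8) = 8/49.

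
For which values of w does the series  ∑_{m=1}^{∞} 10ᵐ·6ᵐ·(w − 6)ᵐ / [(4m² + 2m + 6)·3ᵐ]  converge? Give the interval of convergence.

[119/20, 121/20]

Ratio test: |a_{m+1}/a_m| = [(4m² + 2m + 6)/(4(m+1)² + 2(m+1) + 6)] · 10·6/3 → 20 as m → ∞.
Hence the series converges for |w − 6| < 1/(20) = 1/20, so the radius of convergence is 1/20.
Check w = 121/20: absolute convergence follows by limit comparison with Σ 1/m².
Endpoint w = 119/20: the series is dominated by a constant times Σ 1/m², which converges (p = 2 > 1).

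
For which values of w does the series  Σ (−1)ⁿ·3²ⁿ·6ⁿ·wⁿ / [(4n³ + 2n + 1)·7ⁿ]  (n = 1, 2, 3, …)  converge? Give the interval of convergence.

Ratio test: |a_{n+1}/a_n| = [(4n³ + 2n + 1)/(4(n+1)³ + 2(n+1) + 1)] · 9·6/7 → 54/7 as n → ∞.
Convergence for |w| · 54/7 < 1, i.e. |w| < 7/54. So R = 7/54.
Check w = 7/54: the series is dominated by a constant times Σ 1/n³, which converges (p = 3 > 1).
At w = -7/54: the series is dominated by a constant times Σ 1/n³, which converges (p = 3 > 1).

[-7/54, 7/54]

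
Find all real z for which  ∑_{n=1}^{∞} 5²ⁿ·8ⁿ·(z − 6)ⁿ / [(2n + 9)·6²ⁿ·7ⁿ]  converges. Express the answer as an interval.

[237/50, 363/50)

By the ratio test, |a_{n+1}/a_n| = [(2n + 9)/(2(n+1) + 9)] · 25·8/(36·7) → 50/63.
Hence the series converges for |z − 6| < 1/(50/63) = 63/50, so the radius of convergence is 63/50.
Endpoint z = 363/50: the terms behave like c/n; limit comparison with the harmonic series gives divergence.
When z = 237/50, convergence follows from the alternating series test (terms decrease monotonically to 0).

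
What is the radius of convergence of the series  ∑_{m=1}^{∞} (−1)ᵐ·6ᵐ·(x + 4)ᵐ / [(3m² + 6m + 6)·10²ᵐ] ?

R = 50/3

By the ratio test, |a_{m+1}/a_m| = [(3m² + 6m + 6)/(3(m+1)² + 6(m+1) + 6)] · 6/100 → 3/50.
Convergence for |x + 4| · 3/50 < 1, i.e. |x + 4| < 50/3. So R = 50/3.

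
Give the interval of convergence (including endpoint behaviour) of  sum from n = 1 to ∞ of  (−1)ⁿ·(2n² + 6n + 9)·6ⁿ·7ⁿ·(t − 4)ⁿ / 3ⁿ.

By the ratio test, |a_{n+1}/a_n| = [(2(n+1)² + 6(n+1) + 9)/(2n² + 6n + 9)] · 6·7/3 → 14.
Convergence for |t − 4| · 14 < 1, i.e. |t − 4| < 1/14. So R = 1/14.
Check t = 57/14: the terms do not tend to 0, so the series diverges.
Check t = 55/14: the n-th term does not approach 0; divergence by the term test.

(55/14, 57/14)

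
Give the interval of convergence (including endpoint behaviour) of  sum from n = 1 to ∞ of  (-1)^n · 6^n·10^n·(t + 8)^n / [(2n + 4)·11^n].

(-491/60, -469/60]

The ratio of consecutive coefficients is [(2n + 4)/(2(n+1) + 4)] · 6·10/11 → 60/11.
The series converges when 60/11 · |t + 8| < 1, giving R = 11/60.
Check t = -469/60: an alternating series whose terms decrease to 0 in absolute value, so it converges by the Leibniz criterion.
At t = -491/60: the terms behave like c/n; limit comparison with the harmonic series gives divergence.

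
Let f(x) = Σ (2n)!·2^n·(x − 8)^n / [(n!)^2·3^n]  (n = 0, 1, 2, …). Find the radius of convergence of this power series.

The ratio of consecutive coefficients is (2n+1)·(2n+2)/(n+1)² · 2/3 → 8/3.
Hence the series converges for |x − 8| < 1/(8/3) = 3/8, so the radius of convergence is 3/8.

R = 3/8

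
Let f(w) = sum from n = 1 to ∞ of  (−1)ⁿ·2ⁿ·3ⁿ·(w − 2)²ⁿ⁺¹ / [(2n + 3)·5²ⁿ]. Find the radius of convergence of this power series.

R = 5√6/6

Ratio test: |a_{n+1}/a_n| = [(2n + 3)/(2(n+1) + 3)] · 2·3/25 → 6/25 as n → ∞.
Since the exponent of (w − 2) increases by 2 each term, convergence requires |w − 2|² < 25/6, hence R = 5√6/6.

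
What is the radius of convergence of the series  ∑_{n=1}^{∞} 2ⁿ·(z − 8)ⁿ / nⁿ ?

Root test: |a_n|^(1/n) = 2/n → 0.
The limit is 0 for every z, so R = ∞.

R = ∞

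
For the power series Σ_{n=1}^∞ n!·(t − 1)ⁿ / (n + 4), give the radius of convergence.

The ratio of consecutive coefficients is (n+1) · (n + 4)/((n+1) + 4) → ∞.
Since the ratio → ∞, the series diverges for every t ≠ 1, and R = 0.

R = 0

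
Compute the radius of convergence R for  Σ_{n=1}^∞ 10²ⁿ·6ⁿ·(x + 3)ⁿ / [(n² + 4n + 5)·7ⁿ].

The ratio of consecutive coefficients is [(n² + 4n + 5)/((n+1)² + 4(n+1) + 5)] · 100·6/7 → 600/7.
Thus R = 1/(600/7) = 7/600.

R = 7/600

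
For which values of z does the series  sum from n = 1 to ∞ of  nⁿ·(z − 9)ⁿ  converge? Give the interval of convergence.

{9}

Applying the root test, |a_n|^(1/n) = n → ∞.
The root grows without bound, so R = 0 (convergence only at z = 9).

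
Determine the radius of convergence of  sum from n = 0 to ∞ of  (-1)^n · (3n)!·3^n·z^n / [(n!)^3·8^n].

R = 8/81

By the ratio test, |a_{n+1}/a_n| = (3n+1)·(3n+2)·(3n+3)/(n+1)³ · 3/8 → 81/8.
Thus R = 1/(81/8) = 8/81.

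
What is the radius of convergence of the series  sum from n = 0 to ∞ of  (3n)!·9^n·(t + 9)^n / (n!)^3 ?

Apply the ratio test: |a_{n+1}| / |a_n| = (3n+1)·(3n+2)·(3n+3)/(n+1)³ · 9, which tends to 243 as n → ∞.
Hence the series converges for |t + 9| < 1/(243) = 1/243, so the radius of convergence is 1/243.

R = 1/243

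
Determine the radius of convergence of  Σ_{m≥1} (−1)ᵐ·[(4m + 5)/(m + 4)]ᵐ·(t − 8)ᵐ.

R = 1/4

By the Cauchy root test, |a_m|^(1/m) = (4m + 5)/(m + 4) → 4.
Hence the series converges for |t − 8| < 1/(4) = 1/4, so the radius of convergence is 1/4.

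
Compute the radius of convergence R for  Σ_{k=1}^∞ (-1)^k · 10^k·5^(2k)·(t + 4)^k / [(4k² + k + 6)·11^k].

R = 11/250

By the ratio test, |a_{k+1}/a_k| = [(4k² + k + 6)/(4(k+1)² + (k+1) + 6)] · 10·25/11 → 250/11.
Convergence for |t + 4| · 250/11 < 1, i.e. |t + 4| < 11/250. So R = 11/250.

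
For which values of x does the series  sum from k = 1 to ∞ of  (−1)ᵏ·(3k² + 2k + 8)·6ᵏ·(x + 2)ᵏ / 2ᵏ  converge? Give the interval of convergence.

(-7/3, -5/3)

By the ratio test, |a_{k+1}/a_k| = [(3(k+1)² + 2(k+1) + 8)/(3k² + 2k + 8)] · 6/2 → 3.
Hence the series converges for |x + 2| < 1/(3) = 1/3, so the radius of convergence is 1/3.
When x = -5/3, the terms do not tend to 0, so the series diverges.
Endpoint x = -7/3: the k-th term does not approach 0; divergence by the term test.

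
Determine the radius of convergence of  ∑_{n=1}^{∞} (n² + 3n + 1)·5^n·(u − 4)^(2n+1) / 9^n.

R = 3√5/5

Apply the ratio test: |a_{n+1}| / |a_n| = [((n+1)² + 3(n+1) + 1)/(n² + 3n + 1)] · 5/9, which tends to 5/9 as n → ∞.
Successive powers of (u − 4) differ by 2, so the series converges when |u − 4|² · 5/9 < 1, i.e. |u − 4| < √(9/5). So R = 3√5/5.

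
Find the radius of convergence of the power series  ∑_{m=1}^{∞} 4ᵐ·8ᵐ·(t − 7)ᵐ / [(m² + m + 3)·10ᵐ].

R = 5/16

The ratio of consecutive coefficients is [(m² + m + 3)/((m+1)² + (m+1) + 3)] · 4·8/10 → 16/5.
Hence the series converges for |t − 7| < 1/(16/5) = 5/16, so the radius of convergence is 5/16.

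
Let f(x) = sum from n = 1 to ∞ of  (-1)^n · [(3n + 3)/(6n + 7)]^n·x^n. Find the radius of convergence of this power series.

R = 2

By the Cauchy root test, |a_n|^(1/n) = (3n + 3)/(6n + 7) → 1/2.
Convergence for |x| · 1/2 < 1, i.e. |x| < 2. So R = 2.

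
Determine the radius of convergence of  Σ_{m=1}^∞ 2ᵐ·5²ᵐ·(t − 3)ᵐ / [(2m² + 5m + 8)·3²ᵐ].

R = 9/50

The ratio of consecutive coefficients is [(2m² + 5m + 8)/(2(m+1)² + 5(m+1) + 8)] · 2·25/9 → 50/9.
The series converges when 50/9 · |t − 3| < 1, giving R = 9/50.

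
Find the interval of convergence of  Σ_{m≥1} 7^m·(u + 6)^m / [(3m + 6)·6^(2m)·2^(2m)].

[-186/7, 102/7)

The ratio of consecutive coefficients is [(3m + 6)/(3(m+1) + 6)] · 7/(36·4) → 7/144.
Hence the series converges for |u + 6| < 1/(7/144) = 144/7, so the radius of convergence is 144/7.
At u = 102/7: the terms are asymptotic to a nonzero constant times 1/m, so the series diverges by limit comparison with Σ 1/m.
Endpoint u = -186/7: the terms alternate in sign and decrease monotonically to 0 in absolute value (size ~ c/m), so the alternating series test gives convergence.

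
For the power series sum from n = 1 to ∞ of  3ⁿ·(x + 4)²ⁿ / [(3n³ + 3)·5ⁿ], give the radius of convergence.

R = √15/3

Ratio test: |a_{n+1}/a_n| = [(3n³ + 3)/(3(n+1)³ + 3)] · 3/5 → 3/5 as n → ∞.
Since the exponent of (x + 4) increases by 2 each term, convergence requires |x + 4|² < 5/3, hence R = √15/3.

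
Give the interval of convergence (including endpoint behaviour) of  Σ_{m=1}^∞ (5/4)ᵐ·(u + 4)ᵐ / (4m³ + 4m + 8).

[-24/5, -16/5]

The ratio of consecutive coefficients is [(4m³ + 4m + 8)/(4(m+1)³ + 4(m+1) + 8)] · 5/4 → 5/4.
Convergence for |u + 4| · 5/4 < 1, i.e. |u + 4| < 4/5. So R = 4/5.
Endpoint u = -16/5: the series is dominated by a constant times Σ 1/m³, which converges (p = 3 > 1).
Check u = -24/5: the terms are on the order of 1/m³, so the series converges absolutely by comparison with the p-series (p = 3 > 1).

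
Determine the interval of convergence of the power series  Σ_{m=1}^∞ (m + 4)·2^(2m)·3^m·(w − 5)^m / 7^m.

(53/12, 67/12)

Apply the ratio test: |a_{m+1}| / |a_m| = [((m+1) + 4)/(m + 4)] · 4·3/7, which tends to 12/7 as m → ∞.
Convergence for |w − 5| · 12/7 < 1, i.e. |w − 5| < 7/12. So R = 7/12.
Endpoint w = 67/12: the m-th term does not approach 0; divergence by the term test.
Endpoint w = 53/12: the terms do not tend to 0, so the series diverges.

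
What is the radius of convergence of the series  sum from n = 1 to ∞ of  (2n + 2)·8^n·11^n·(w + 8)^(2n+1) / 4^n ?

Apply the ratio test: |a_{n+1}| / |a_n| = [(2(n+1) + 2)/(2n + 2)] · 8·11/4, which tends to 22 as n → ∞.
Successive powers of (w + 8) differ by 2, so the series converges when |w + 8|² · 22 < 1, i.e. |w + 8| < √(1/22). So R = √22/22.

R = √22/22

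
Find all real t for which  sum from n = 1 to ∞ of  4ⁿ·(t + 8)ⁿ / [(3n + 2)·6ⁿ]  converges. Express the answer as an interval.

[-19/2, -13/2)

The ratio of consecutive coefficients is [(3n + 2)/(3(n+1) + 2)] · 4/6 → 2/3.
Convergence for |t + 8| · 2/3 < 1, i.e. |t + 8| < 3/2. So R = 3/2.
Check t = -13/2: the terms are asymptotic to a nonzero constant times 1/n, so the series diverges by limit comparison with Σ 1/n.
Endpoint t = -19/2: convergence follows from the alternating series test (terms decrease monotonically to 0).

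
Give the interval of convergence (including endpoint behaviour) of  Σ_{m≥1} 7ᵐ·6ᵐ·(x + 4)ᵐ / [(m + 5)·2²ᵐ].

The ratio of consecutive coefficients is [(m + 5)/((m+1) + 5)] · 7·6/4 → 21/2.
Convergence for |x + 4| · 21/2 < 1, i.e. |x + 4| < 2/21. So R = 2/21.
Check x = -82/21: comparison with the harmonic series Σ 1/m shows the series diverges.
Endpoint x = -86/21: convergence follows from the alternating series test (terms decrease monotonically to 0).

[-86/21, -82/21)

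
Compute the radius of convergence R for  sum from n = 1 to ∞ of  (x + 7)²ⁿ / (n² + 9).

R = 1

By the ratio test, |a_{n+1}/a_n| = (n² + 9)/((n+1)² + 9) → 1.
Successive powers of (x + 7) differ by 2, so the series converges when |x + 7|² · 1 < 1, i.e. |x + 7| < √(1) = 1. So R = 1.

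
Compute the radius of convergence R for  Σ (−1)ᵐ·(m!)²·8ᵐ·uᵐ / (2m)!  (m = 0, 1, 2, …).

Apply the ratio test: |a_{m+1}| / |a_m| = (m+1)²/[(2m+1)·(2m+2)] · 8, which tends to 2 as m → ∞.
Thus R = 1/(2) = 1/2.

R = 1/2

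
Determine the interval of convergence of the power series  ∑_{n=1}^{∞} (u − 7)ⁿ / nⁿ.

Applying the root test, |a_n|^(1/n) = 1/n → 0.
The limit is 0 for every u, so R = ∞.

(−∞, ∞)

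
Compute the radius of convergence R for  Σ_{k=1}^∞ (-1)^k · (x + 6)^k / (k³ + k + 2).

R = 1

Apply the ratio test: |a_{k+1}| / |a_k| = (k³ + k + 2)/((k+1)³ + (k+1) + 2), which tends to 1 as k → ∞.
Convergence for |x + 6| < 1, so R = 1.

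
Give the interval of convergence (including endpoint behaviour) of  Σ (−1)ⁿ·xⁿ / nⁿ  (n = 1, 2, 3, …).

(−∞, ∞)

Root test: |a_n|^(1/n) = 1/n → 0.
Since the n-th root of |a_n| tends to 0, the series converges for all real x; R = ∞.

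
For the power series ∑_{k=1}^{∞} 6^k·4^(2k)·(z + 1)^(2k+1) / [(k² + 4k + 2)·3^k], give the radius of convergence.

By the ratio test, |a_{k+1}/a_k| = [(k² + 4k + 2)/((k+1)² + 4(k+1) + 2)] · 6·16/3 → 32.
Since the exponent of (z + 1) increases by 2 each term, convergence requires |z + 1|² < 1/32, hence R = √2/8.

R = √2/8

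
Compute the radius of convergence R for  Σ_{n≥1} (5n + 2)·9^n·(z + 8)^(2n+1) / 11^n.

R = √11/3

Ratio test: |a_{n+1}/a_n| = [(5(n+1) + 2)/(5n + 2)] · 9/11 → 9/11 as n → ∞.
Writing y = (z + 8)², the series in y has radius 11/9, so |z + 8| < √(11/9) and R = √11/3.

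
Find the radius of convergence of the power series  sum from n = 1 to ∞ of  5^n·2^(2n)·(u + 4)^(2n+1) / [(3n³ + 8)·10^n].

R = √2/2

By the ratio test, |a_{n+1}/a_n| = [(3n³ + 8)/(3(n+1)³ + 8)] · 5·4/10 → 2.
Successive powers of (u + 4) differ by 2, so the series converges when |u + 4|² · 2 < 1, i.e. |u + 4| < √(1/2). So R = √2/2.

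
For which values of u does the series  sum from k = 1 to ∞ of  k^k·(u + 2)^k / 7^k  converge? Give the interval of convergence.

{-2}

By the Cauchy root test, |a_k|^(1/k) = k/7 → ∞.
Since the k-th root of |a_k| is unbounded, the series converges only at u = -2; R = 0.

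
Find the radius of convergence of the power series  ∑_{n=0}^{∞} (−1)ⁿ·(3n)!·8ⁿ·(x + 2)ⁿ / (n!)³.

The ratio of consecutive coefficients is (3n+1)·(3n+2)·(3n+3)/(n+1)³ · 8 → 216.
Thus R = 1/(216) = 1/216.

R = 1/216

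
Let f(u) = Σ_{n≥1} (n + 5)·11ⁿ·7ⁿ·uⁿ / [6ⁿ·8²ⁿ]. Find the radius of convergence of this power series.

By the ratio test, |a_{n+1}/a_n| = [((n+1) + 5)/(n + 5)] · 11·7/(6·64) → 77/384.
Thus R = 1/(77/384) = 384/77.

R = 384/77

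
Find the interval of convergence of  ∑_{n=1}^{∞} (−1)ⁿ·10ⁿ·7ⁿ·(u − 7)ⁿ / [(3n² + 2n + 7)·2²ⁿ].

Apply the ratio test: |a_{n+1}| / |a_n| = [(3n² + 2n + 7)/(3(n+1)² + 2(n+1) + 7)] · 10·7/4, which tends to 35/2 as n → ∞.
Hence the series converges for |u − 7| < 1/(35/2) = 2/35, so the radius of convergence is 2/35.
Check u = 247/35: the terms are on the order of 1/n², so the series converges absolutely by comparison with the p-series (p = 2 > 1).
Endpoint u = 243/35: the terms are on the order of 1/n², so the series converges absolutely by comparison with the p-series (p = 2 > 1).

[243/35, 247/35]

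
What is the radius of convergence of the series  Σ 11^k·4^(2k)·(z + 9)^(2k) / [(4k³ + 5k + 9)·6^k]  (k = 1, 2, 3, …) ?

By the ratio test, |a_{k+1}/a_k| = [(4k³ + 5k + 9)/(4(k+1)³ + 5(k+1) + 9)] · 11·16/6 → 88/3.
Writing y = (z + 9)², the series in y has radius 3/88, so |z + 9| < √(3/88) and R = √66/44.

R = √66/44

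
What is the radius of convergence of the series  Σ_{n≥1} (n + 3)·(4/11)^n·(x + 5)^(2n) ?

Apply the ratio test: |a_{n+1}| / |a_n| = [((n+1) + 3)/(n + 3)] · 4/11, which tends to 4/11 as n → ∞.
Writing y = (x + 5)², the series in y has radius 11/4, so |x + 5| < √(11/4) and R = √11/2.

R = √11/2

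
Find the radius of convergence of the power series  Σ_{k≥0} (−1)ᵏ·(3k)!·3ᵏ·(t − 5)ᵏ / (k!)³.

R = 1/81

The ratio of consecutive coefficients is (3k+1)·(3k+2)·(3k+3)/(k+1)³ · 3 → 81.
Convergence for |t − 5| · 81 < 1, i.e. |t − 5| < 1/81. So R = 1/81.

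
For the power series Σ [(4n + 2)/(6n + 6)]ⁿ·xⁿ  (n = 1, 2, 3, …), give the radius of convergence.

Applying the root test, |a_n|^(1/n) = (4n + 2)/(6n + 6) → 2/3.
Thus R = 1/(2/3) = 3/2.

R = 3/2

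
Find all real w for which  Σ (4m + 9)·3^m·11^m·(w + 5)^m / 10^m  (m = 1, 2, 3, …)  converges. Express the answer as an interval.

Ratio test: |a_{m+1}/a_m| = [(4(m+1) + 9)/(4m + 9)] · 3·11/10 → 33/10 as m → ∞.
Thus R = 1/(33/10) = 10/33.
Endpoint w = -155/33: the terms do not tend to 0, so the series diverges.
Check w = -175/33: the terms do not tend to 0, so the series diverges.

(-175/33, -155/33)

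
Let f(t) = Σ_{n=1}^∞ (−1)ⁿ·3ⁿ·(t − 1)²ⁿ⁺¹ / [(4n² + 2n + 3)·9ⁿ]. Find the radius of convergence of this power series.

R = √3

Apply the ratio test: |a_{n+1}| / |a_n| = [(4n² + 2n + 3)/(4(n+1)² + 2(n+1) + 3)] · 3/9, which tends to 1/3 as n → ∞.
Since the exponent of (t − 1) increases by 2 each term, convergence requires |t − 1|² < 3, hence R = √3.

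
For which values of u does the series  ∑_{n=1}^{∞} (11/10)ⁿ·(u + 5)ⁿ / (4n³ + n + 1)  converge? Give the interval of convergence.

The ratio of consecutive coefficients is [(4n³ + n + 1)/(4(n+1)³ + (n+1) + 1)] · 11/10 → 11/10.
Hence the series converges for |u + 5| < 1/(11/10) = 10/11, so the radius of convergence is 10/11.
Check u = -45/11: the terms are on the order of 1/n³, so the series converges absolutely by comparison with the p-series (p = 3 > 1).
When u = -65/11, the terms are on the order of 1/n³, so the series converges absolutely by comparison with the p-series (p = 3 > 1).

[-65/11, -45/11]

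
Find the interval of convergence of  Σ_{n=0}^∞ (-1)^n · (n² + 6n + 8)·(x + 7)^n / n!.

The ratio of consecutive coefficients is ((n+1)² + 6(n+1) + 8)/(n² + 6n + 8) · 1/(n+1) → 0.
The limit is 0, so the series converges for all x; R = ∞.

(−∞, ∞)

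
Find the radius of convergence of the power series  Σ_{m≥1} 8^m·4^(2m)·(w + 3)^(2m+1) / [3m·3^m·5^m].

R = √30/16

The ratio of consecutive coefficients is [3m/3(m+1)] · 8·16/(3·5) → 128/15.
Since the exponent of (w + 3) increases by 2 each term, convergence requires |w + 3|² < 15/128, hence R = √30/16.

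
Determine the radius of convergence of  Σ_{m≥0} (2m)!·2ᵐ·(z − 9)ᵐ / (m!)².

Ratio test: |a_{m+1}/a_m| = (2m+1)·(2m+2)/(m+1)² · 2 → 8 as m → ∞.
The series converges when 8 · |z − 9| < 1, giving R = 1/8.

R = 1/8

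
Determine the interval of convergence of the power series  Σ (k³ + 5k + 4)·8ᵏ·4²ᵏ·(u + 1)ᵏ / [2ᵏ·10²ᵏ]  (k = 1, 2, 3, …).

(-41/16, 9/16)

The ratio of consecutive coefficients is [((k+1)³ + 5(k+1) + 4)/(k³ + 5k + 4)] · 8·16/(2·100) → 16/25.
Thus R = 1/(16/25) = 25/16.
Endpoint u = 9/16: the terms do not tend to 0, so the series diverges.
When u = -41/16, the k-th term does not approach 0; divergence by the term test.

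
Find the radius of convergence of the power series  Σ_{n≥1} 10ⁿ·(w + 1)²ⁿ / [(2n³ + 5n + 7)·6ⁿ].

R = √15/5

By the ratio test, |a_{n+1}/a_n| = [(2n³ + 5n + 7)/(2(n+1)³ + 5(n+1) + 7)] · 10/6 → 5/3.
Writing y = (w + 1)², the series in y has radius 3/5, so |w + 1| < √(3/5) and R = √15/5.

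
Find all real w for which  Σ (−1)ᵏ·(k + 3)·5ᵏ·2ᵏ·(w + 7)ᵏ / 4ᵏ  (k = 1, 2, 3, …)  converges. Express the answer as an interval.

(-37/5, -33/5)

By the ratio test, |a_{k+1}/a_k| = [((k+1) + 3)/(k + 3)] · 5·2/4 → 5/2.
Thus R = 1/(5/2) = 2/5.
At w = -33/5: the terms have absolute value of order k, which does not tend to 0, so the series diverges by the divergence test.
Check w = -37/5: the terms do not tend to 0, so the series diverges.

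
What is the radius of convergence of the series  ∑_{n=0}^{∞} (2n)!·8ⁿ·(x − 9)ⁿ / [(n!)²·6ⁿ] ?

The ratio of consecutive coefficients is (2n+1)·(2n+2)/(n+1)² · 8/6 → 16/3.
Thus R = 1/(16/3) = 3/16.

R = 3/16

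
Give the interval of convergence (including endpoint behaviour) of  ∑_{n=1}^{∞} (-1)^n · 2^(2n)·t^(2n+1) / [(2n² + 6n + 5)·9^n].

[-3/2, 3/2]

By the ratio test, |a_{n+1}/a_n| = [(2n² + 6n + 5)/(2(n+1)² + 6(n+1) + 5)] · 4/9 → 4/9.
Since the exponent of t increases by 2 each term, convergence requires |t|² < 9/4, hence R = 3/2.
Endpoint t = 3/2: absolute convergence follows by limit comparison with Σ 1/n².
Endpoint t = -3/2: absolute convergence follows by limit comparison with Σ 1/n².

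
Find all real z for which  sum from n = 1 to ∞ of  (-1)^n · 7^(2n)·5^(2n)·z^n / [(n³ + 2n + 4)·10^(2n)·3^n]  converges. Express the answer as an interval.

[-12/49, 12/49]

Ratio test: |a_{n+1}/a_n| = [(n³ + 2n + 4)/((n+1)³ + 2(n+1) + 4)] · 49·25/(100·3) → 49/12 as n → ∞.
Thus R = 1/(49/12) = 12/49.
When z = 12/49, the terms are on the order of 1/n³, so the series converges absolutely by comparison with the p-series (p = 3 > 1).
When z = -12/49, the terms are on the order of 1/n³, so the series converges absolutely by comparison with the p-series (p = 3 > 1).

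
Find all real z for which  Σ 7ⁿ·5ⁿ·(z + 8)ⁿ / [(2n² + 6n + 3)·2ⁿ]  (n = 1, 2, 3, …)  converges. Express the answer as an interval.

[-282/35, -278/35]

Apply the ratio test: |a_{n+1}| / |a_n| = [(2n² + 6n + 3)/(2(n+1)² + 6(n+1) + 3)] · 7·5/2, which tends to 35/2 as n → ∞.
The series converges when 35/2 · |z + 8| < 1, giving R = 2/35.
Check z = -278/35: absolute convergence follows by limit comparison with Σ 1/n².
At z = -282/35: the terms are on the order of 1/n², so the series converges absolutely by comparison with the p-series (p = 2 > 1).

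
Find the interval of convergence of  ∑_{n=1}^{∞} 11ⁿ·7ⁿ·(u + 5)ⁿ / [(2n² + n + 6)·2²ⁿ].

[-389/77, -381/77]

The ratio of consecutive coefficients is [(2n² + n + 6)/(2(n+1)² + (n+1) + 6)] · 11·7/4 → 77/4.
Convergence for |u + 5| · 77/4 < 1, i.e. |u + 5| < 4/77. So R = 4/77.
When u = -381/77, the series is dominated by a constant times Σ 1/n², which converges (p = 2 > 1).
Check u = -389/77: the terms are on the order of 1/n², so the series converges absolutely by comparison with the p-series (p = 2 > 1).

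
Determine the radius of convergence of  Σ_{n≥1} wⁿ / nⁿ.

Root test: |a_n|^(1/n) = 1/n → 0.
The limit is 0 for every w, so R = ∞.

R = ∞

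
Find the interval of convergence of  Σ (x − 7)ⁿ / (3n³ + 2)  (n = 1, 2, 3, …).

Ratio test: |a_{n+1}/a_n| = (3n³ + 2)/(3(n+1)³ + 2) → 1 as n → ∞.
Hence R = 1.
At x = 8: the terms are on the order of 1/n³, so the series converges absolutely by comparison with the p-series (p = 3 > 1).
When x = 6, the series is dominated by a constant times Σ 1/n³, which converges (p = 3 > 1).

[6, 8]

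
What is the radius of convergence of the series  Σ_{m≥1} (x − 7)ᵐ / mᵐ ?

R = ∞

By the Cauchy root test, |a_m|^(1/m) = 1/m → 0.
The limit is 0 for every x, so R = ∞.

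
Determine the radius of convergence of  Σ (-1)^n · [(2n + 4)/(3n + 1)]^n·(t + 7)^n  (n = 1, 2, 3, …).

Root test: |a_n|^(1/n) = (2n + 4)/(3n + 1) → 2/3.
The series converges when 2/3 · |t + 7| < 1, giving R = 3/2.

R = 3/2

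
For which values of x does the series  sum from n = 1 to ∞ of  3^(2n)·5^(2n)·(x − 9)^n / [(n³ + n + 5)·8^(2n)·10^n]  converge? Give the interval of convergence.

[277/45, 533/45]

By the ratio test, |a_{n+1}/a_n| = [(n³ + n + 5)/((n+1)³ + (n+1) + 5)] · 9·25/(64·10) → 45/128.
The series converges when 45/128 · |x − 9| < 1, giving R = 128/45.
Endpoint x = 533/45: absolute convergence follows by limit comparison with Σ 1/n³.
Endpoint x = 277/45: the terms are on the order of 1/n³, so the series converges absolutely by comparison with the p-series (p = 3 > 1).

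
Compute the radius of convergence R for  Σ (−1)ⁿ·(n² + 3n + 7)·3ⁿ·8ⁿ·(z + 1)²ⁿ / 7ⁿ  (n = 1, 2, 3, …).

R = √42/12

By the ratio test, |a_{n+1}/a_n| = [((n+1)² + 3(n+1) + 7)/(n² + 3n + 7)] · 3·8/7 → 24/7.
Since the exponent of (z + 1) increases by 2 each term, convergence requires |z + 1|² < 7/24, hence R = √42/12.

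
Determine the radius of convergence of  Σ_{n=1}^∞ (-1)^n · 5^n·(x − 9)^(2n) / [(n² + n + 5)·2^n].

R = √10/5

Apply the ratio test: |a_{n+1}| / |a_n| = [(n² + n + 5)/((n+1)² + (n+1) + 5)] · 5/2, which tends to 5/2 as n → ∞.
Writing y = (x − 9)², the series in y has radius 2/5, so |x − 9| < √(2/5) and R = √10/5.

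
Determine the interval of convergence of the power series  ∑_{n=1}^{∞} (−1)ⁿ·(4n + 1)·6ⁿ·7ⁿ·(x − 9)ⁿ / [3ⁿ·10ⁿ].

(58/7, 68/7)

By the ratio test, |a_{n+1}/a_n| = [(4(n+1) + 1)/(4n + 1)] · 6·7/(3·10) → 7/5.
Hence the series converges for |x − 9| < 1/(7/5) = 5/7, so the radius of convergence is 5/7.
When x = 68/7, the n-th term does not approach 0; divergence by the term test.
Endpoint x = 58/7: the terms do not tend to 0, so the series diverges.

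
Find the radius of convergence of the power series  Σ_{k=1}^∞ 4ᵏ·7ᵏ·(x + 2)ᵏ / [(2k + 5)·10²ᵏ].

R = 25/7

By the ratio test, |a_{k+1}/a_k| = [(2k + 5)/(2(k+1) + 5)] · 4·7/100 → 7/25.
The series converges when 7/25 · |x + 2| < 1, giving R = 25/7.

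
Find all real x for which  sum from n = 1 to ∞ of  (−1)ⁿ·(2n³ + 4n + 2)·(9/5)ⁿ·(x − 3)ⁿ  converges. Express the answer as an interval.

(22/9, 32/9)

By the ratio test, |a_{n+1}/a_n| = [(2(n+1)³ + 4(n+1) + 2)/(2n³ + 4n + 2)] · 9/5 → 9/5.
Hence the series converges for |x − 3| < 1/(9/5) = 5/9, so the radius of convergence is 5/9.
Check x = 32/9: the terms do not tend to 0, so the series diverges.
When x = 22/9, the terms do not tend to 0, so the series diverges.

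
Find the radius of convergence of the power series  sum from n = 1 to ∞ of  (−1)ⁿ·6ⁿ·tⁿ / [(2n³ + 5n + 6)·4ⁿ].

R = 2/3

Apply the ratio test: |a_{n+1}| / |a_n| = [(2n³ + 5n + 6)/(2(n+1)³ + 5(n+1) + 6)] · 6/4, which tends to 3/2 as n → ∞.
Hence the series converges for |t| < 1/(3/2) = 2/3, so the radius of convergence is 2/3.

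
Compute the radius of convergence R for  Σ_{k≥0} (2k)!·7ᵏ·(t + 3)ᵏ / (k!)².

Ratio test: |a_{k+1}/a_k| = (2k+1)·(2k+2)/(k+1)² · 7 → 28 as k → ∞.
Hence the series converges for |t + 3| < 1/(28) = 1/28, so the radius of convergence is 1/28.

R = 1/28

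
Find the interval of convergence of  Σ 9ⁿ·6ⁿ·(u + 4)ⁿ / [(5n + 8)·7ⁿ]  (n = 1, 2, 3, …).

The ratio of consecutive coefficients is [(5n + 8)/(5(n+1) + 8)] · 9·6/7 → 54/7.
Convergence for |u + 4| · 54/7 < 1, i.e. |u + 4| < 7/54. So R = 7/54.
Endpoint u = -209/54: the terms behave like c/n; limit comparison with the harmonic series gives divergence.
Endpoint u = -223/54: the terms alternate in sign and decrease monotonically to 0 in absolute value (size ~ c/n), so the alternating series test gives convergence.

[-223/54, -209/54)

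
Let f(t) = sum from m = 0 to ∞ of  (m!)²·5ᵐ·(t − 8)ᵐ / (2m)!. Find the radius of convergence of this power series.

R = 4/5

By the ratio test, |a_{m+1}/a_m| = (m+1)²/[(2m+1)·(2m+2)] · 5 → 5/4.
Hence the series converges for |t − 8| < 1/(5/4) = 4/5, so the radius of convergence is 4/5.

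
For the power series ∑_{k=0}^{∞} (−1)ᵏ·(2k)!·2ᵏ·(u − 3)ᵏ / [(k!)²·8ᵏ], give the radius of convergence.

R = 1

Apply the ratio test: |a_{k+1}| / |a_k| = (2k+1)·(2k+2)/(k+1)² · 2/8, which tends to 1 as k → ∞.
Hence R = 1.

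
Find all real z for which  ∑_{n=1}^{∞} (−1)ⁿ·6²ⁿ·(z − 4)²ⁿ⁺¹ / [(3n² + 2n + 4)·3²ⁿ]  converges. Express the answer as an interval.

[7/2, 9/2]

Apply the ratio test: |a_{n+1}| / |a_n| = [(3n² + 2n + 4)/(3(n+1)² + 2(n+1) + 4)] · 36/9, which tends to 4 as n → ∞.
Writing y = (z − 4)², the series in y has radius 1/4, so |z − 4| < √(1/4) = 1/2 and R = 1/2.
When z = 9/2, absolute convergence follows by limit comparison with Σ 1/n².
Check z = 7/2: absolute convergence follows by limit comparison with Σ 1/n².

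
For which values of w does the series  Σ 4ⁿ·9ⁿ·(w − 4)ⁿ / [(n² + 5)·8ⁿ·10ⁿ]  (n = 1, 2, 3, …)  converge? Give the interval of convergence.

[16/9, 56/9]

Ratio test: |a_{n+1}/a_n| = [(n² + 5)/((n+1)² + 5)] · 4·9/(8·10) → 9/20 as n → ∞.
Convergence for |w − 4| · 9/20 < 1, i.e. |w − 4| < 20/9. So R = 20/9.
Endpoint w = 56/9: absolute convergence follows by limit comparison with Σ 1/n².
At w = 16/9: the terms are on the order of 1/n², so the series converges absolutely by comparison with the p-series (p = 2 > 1).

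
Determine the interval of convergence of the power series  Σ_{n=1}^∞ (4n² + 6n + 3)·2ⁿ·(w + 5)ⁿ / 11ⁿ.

By the ratio test, |a_{n+1}/a_n| = [(4(n+1)² + 6(n+1) + 3)/(4n² + 6n + 3)] · 2/11 → 2/11.
The series converges when 2/11 · |w + 5| < 1, giving R = 11/2.
At w = 1/2: the terms have absolute value of order n², which does not tend to 0, so the series diverges by the divergence test.
When w = -21/2, the terms have absolute value of order n², which does not tend to 0, so the series diverges by the divergence test.

(-21/2, 1/2)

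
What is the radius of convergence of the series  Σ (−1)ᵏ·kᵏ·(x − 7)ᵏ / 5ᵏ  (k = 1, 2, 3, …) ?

Applying the root test, |a_k|^(1/k) = k/5 → ∞.
The root grows without bound, so R = 0 (convergence only at x = 7).

R = 0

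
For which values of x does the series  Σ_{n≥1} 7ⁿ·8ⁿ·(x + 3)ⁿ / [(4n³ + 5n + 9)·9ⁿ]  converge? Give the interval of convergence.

By the ratio test, |a_{n+1}/a_n| = [(4n³ + 5n + 9)/(4(n+1)³ + 5(n+1) + 9)] · 7·8/9 → 56/9.
Hence the series converges for |x + 3| < 1/(56/9) = 9/56, so the radius of convergence is 9/56.
At x = -159/56: absolute convergence follows by limit comparison with Σ 1/n³.
When x = -177/56, absolute convergence follows by limit comparison with Σ 1/n³.

[-177/56, -159/56]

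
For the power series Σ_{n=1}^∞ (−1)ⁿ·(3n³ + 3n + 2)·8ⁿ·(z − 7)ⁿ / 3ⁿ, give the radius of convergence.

R = 3/8

Apply the ratio test: |a_{n+1}| / |a_n| = [(3(n+1)³ + 3(n+1) + 2)/(3n³ + 3n + 2)] · 8/3, which tends to 8/3 as n → ∞.
Hence the series converges for |z − 7| < 1/(8/3) = 3/8, so the radius of convergence is 3/8.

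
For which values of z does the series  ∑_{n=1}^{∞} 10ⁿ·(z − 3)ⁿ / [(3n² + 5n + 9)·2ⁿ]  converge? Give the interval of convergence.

[14/5, 16/5]

Ratio test: |a_{n+1}/a_n| = [(3n² + 5n + 9)/(3(n+1)² + 5(n+1) + 9)] · 10/2 → 5 as n → ∞.
The series converges when 5 · |z − 3| < 1, giving R = 1/5.
Endpoint z = 16/5: the series is dominated by a constant times Σ 1/n², which converges (p = 2 > 1).
At z = 14/5: absolute convergence follows by limit comparison with Σ 1/n².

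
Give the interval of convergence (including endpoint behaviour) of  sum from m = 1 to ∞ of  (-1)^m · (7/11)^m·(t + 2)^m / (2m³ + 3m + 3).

The ratio of consecutive coefficients is [(2m³ + 3m + 3)/(2(m+1)³ + 3(m+1) + 3)] · 7/11 → 7/11.
Hence the series converges for |t + 2| < 1/(7/11) = 11/7, so the radius of convergence is 11/7.
At t = -3/7: the terms are on the order of 1/m³, so the series converges absolutely by comparison with the p-series (p = 3 > 1).
Endpoint t = -25/7: absolute convergence follows by limit comparison with Σ 1/m³.

[-25/7, -3/7]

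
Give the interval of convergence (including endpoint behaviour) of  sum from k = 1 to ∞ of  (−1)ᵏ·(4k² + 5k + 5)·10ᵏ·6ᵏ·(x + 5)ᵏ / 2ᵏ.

(-151/30, -149/30)

The ratio of consecutive coefficients is [(4(k+1)² + 5(k+1) + 5)/(4k² + 5k + 5)] · 10·6/2 → 30.
Hence the series converges for |x + 5| < 1/(30) = 1/30, so the radius of convergence is 1/30.
At x = -149/30: the terms have absolute value of order k², which does not tend to 0, so the series diverges by the divergence test.
Endpoint x = -151/30: the k-th term does not approach 0; divergence by the term test.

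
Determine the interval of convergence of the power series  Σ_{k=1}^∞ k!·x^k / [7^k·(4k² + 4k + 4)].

Apply the ratio test: |a_{k+1}| / |a_k| = (k+1) · 1/7 · (4k² + 4k + 4)/(4(k+1)² + 4(k+1) + 4), which tends to ∞ as k → ∞.
The terms grow without bound for any x ≠ 0, so R = 0 (convergence only at x = 0).

{0}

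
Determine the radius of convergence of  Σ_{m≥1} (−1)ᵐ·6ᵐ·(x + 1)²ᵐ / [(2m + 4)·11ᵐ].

R = √66/6

Apply the ratio test: |a_{m+1}| / |a_m| = [(2m + 4)/(2(m+1) + 4)] · 6/11, which tends to 6/11 as m → ∞.
Writing y = (x + 1)², the series in y has radius 11/6, so |x + 1| < √(11/6) and R = √66/6.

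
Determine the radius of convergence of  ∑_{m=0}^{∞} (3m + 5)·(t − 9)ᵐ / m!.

The ratio of consecutive coefficients is (3(m+1) + 5)/(3m + 5) · 1/(m+1) → 0.
The limit is 0, so the series converges for all t; R = ∞.

R = ∞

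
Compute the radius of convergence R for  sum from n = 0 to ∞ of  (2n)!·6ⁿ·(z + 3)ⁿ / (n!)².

R = 1/24

The ratio of consecutive coefficients is (2n+1)·(2n+2)/(n+1)² · 6 → 24.
Convergence for |z + 3| · 24 < 1, i.e. |z + 3| < 1/24. So R = 1/24.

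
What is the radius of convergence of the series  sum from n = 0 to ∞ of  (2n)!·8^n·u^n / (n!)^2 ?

Apply the ratio test: |a_{n+1}| / |a_n| = (2n+1)·(2n+2)/(n+1)² · 8, which tends to 32 as n → ∞.
Hence the series converges for |u| < 1/(32) = 1/32, so the radius of convergence is 1/32.

R = 1/32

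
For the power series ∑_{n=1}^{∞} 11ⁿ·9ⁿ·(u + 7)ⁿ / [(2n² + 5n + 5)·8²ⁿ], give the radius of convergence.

The ratio of consecutive coefficients is [(2n² + 5n + 5)/(2(n+1)² + 5(n+1) + 5)] · 11·9/64 → 99/64.
The series converges when 99/64 · |u + 7| < 1, giving R = 64/99.

R = 64/99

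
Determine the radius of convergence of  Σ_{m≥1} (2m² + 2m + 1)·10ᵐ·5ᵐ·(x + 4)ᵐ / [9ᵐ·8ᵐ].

The ratio of consecutive coefficients is [(2(m+1)² + 2(m+1) + 1)/(2m² + 2m + 1)] · 10·5/(9·8) → 25/36.
Hence the series converges for |x + 4| < 1/(25/36) = 36/25, so the radius of convergence is 36/25.

R = 36/25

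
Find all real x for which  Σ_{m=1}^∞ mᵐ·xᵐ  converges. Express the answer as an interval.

By the Cauchy root test, |a_m|^(1/m) = m → ∞.
The root grows without bound, so R = 0 (convergence only at x = 0).

{0}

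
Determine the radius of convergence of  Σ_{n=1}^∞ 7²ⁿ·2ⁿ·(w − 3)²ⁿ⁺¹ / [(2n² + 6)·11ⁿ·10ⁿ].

By the ratio test, |a_{n+1}/a_n| = [(2n² + 6)/(2(n+1)² + 6)] · 49·2/(11·10) → 49/55.
Writing y = (w − 3)², the series in y has radius 55/49, so |w − 3| < √(55/49) and R = √55/7.

R = √55/7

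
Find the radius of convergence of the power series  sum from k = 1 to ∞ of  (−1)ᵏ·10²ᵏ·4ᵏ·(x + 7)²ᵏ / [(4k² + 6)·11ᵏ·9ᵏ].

R = 3√11/20

By the ratio test, |a_{k+1}/a_k| = [(4k² + 6)/(4(k+1)² + 6)] · 100·4/(11·9) → 400/99.
Since the exponent of (x + 7) increases by 2 each term, convergence requires |x + 7|² < 99/400, hence R = 3√11/20.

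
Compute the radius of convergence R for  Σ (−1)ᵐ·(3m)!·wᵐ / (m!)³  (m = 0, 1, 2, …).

By the ratio test, |a_{m+1}/a_m| = (3m+1)·(3m+2)·(3m+3)/(m+1)³ → 27.
The series converges when 27 · |w| < 1, giving R = 1/27.

R = 1/27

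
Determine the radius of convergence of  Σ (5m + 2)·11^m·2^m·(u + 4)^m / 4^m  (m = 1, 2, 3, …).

R = 2/11

The ratio of consecutive coefficients is [(5(m+1) + 2)/(5m + 2)] · 11·2/4 → 11/2.
Hence the series converges for |u + 4| < 1/(11/2) = 2/11, so the radius of convergence is 2/11.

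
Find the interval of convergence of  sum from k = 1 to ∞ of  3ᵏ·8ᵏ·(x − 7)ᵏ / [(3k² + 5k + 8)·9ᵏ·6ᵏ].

[19/4, 37/4]

Ratio test: |a_{k+1}/a_k| = [(3k² + 5k + 8)/(3(k+1)² + 5(k+1) + 8)] · 3·8/(9·6) → 4/9 as k → ∞.
Hence the series converges for |x − 7| < 1/(4/9) = 9/4, so the radius of convergence is 9/4.
When x = 37/4, absolute convergence follows by limit comparison with Σ 1/k².
When x = 19/4, the terms are on the order of 1/k², so the series converges absolutely by comparison with the p-series (p = 2 > 1).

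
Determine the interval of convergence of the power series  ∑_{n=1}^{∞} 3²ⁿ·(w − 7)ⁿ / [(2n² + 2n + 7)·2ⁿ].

[61/9, 65/9]

By the ratio test, |a_{n+1}/a_n| = [(2n² + 2n + 7)/(2(n+1)² + 2(n+1) + 7)] · 9/2 → 9/2.
Thus R = 1/(9/2) = 2/9.
At w = 65/9: the series is dominated by a constant times Σ 1/n², which converges (p = 2 > 1).
At w = 61/9: the terms are on the order of 1/n², so the series converges absolutely by comparison with the p-series (p = 2 > 1).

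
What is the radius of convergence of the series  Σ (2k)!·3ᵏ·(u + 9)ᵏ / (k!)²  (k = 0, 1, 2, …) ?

Ratio test: |a_{k+1}/a_k| = (2k+1)·(2k+2)/(k+1)² · 3 → 12 as k → ∞.
Convergence for |u + 9| · 12 < 1, i.e. |u + 9| < 1/12. So R = 1/12.

R = 1/12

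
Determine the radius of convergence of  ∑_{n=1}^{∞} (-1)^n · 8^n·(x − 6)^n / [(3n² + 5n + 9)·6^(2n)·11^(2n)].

The ratio of consecutive coefficients is [(3n² + 5n + 9)/(3(n+1)² + 5(n+1) + 9)] · 8/(36·121) → 2/1089.
The series converges when 2/1089 · |x − 6| < 1, giving R = 1089/2.

R = 1089/2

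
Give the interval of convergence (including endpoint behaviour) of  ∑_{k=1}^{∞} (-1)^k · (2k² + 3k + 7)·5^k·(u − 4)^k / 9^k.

By the ratio test, |a_{k+1}/a_k| = [(2(k+1)² + 3(k+1) + 7)/(2k² + 3k + 7)] · 5/9 → 5/9.
The series converges when 5/9 · |u − 4| < 1, giving R = 9/5.
At u = 29/5: the terms do not tend to 0, so the series diverges.
Check u = 11/5: the k-th term does not approach 0; divergence by the term test.

(11/5, 29/5)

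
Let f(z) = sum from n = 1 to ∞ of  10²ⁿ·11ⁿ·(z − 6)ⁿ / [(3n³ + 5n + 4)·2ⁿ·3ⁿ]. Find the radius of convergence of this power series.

By the ratio test, |a_{n+1}/a_n| = [(3n³ + 5n + 4)/(3(n+1)³ + 5(n+1) + 4)] · 100·11/(2·3) → 550/3.
The series converges when 550/3 · |z − 6| < 1, giving R = 3/550.

R = 3/550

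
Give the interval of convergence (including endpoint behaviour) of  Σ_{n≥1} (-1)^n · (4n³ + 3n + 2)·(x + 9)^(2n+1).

(-10, -8)

By the ratio test, |a_{n+1}/a_n| = (4(n+1)³ + 3(n+1) + 2)/(4n³ + 3n + 2) → 1.
Successive powers of (x + 9) differ by 2, so the series converges when |x + 9|² · 1 < 1, i.e. |x + 9| < √(1) = 1. So R = 1.
When x = -8, the terms have absolute value of order n³, which does not tend to 0, so the series diverges by the divergence test.
At x = -10: the terms have absolute value of order n³, which does not tend to 0, so the series diverges by the divergence test.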